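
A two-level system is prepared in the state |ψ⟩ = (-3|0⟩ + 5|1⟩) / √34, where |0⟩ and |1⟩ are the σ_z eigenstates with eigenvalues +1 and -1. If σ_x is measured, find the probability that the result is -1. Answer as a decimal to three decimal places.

0.941

|-x⟩ = (|0⟩ - |1⟩)/√2, so ⟨-x|ψ⟩ = (-8) / (√2·√34).
P = |-8|² / 68 = 64/68.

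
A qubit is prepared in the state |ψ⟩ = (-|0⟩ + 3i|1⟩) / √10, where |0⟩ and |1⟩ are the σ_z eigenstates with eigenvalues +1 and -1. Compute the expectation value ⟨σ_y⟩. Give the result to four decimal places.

-0.6000

⟨σ_y⟩ = 2 Im(a* b)/(|a|²+|b|²) with a = -1, b = 3i.
a* b = -3i, so ⟨σ_y⟩ = -6/10.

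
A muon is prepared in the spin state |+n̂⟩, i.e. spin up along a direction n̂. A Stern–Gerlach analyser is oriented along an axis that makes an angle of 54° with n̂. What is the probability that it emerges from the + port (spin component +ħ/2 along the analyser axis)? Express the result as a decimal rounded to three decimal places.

0.794

For spin-½, the probability of finding spin-up along an axis at angle θ to the initial spin direction is cos²(θ/2); spin-down is sin²(θ/2).
θ = 54°, so P = cos²(27°) ≈ 0.794.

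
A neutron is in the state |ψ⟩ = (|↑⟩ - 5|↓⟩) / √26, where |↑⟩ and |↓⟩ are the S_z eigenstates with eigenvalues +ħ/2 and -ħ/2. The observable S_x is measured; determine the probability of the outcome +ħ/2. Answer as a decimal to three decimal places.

0.308

|+x⟩ = (|↑⟩ + |↓⟩)/√2, so ⟨+x|ψ⟩ = (-4) / (√2·√26).
P = |-4|² / 52 = 16/52.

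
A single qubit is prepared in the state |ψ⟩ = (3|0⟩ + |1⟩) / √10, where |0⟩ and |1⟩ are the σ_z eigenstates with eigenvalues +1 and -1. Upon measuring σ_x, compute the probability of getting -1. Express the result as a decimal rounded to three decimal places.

|-x⟩ = (|0⟩ - |1⟩)/√2, so ⟨-x|ψ⟩ = (2) / (√2·√10).
P = |2|² / 20 = 4/20.

0.200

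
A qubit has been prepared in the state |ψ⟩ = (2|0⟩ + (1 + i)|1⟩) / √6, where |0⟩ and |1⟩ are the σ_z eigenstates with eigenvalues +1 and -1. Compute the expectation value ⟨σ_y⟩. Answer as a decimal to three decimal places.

⟨σ_y⟩ = 2 Im(a* b)/(|a|²+|b|²) with a = 2, b = (1 + i).
a* b = (2 + 2i), so ⟨σ_y⟩ = 4/6.

0.667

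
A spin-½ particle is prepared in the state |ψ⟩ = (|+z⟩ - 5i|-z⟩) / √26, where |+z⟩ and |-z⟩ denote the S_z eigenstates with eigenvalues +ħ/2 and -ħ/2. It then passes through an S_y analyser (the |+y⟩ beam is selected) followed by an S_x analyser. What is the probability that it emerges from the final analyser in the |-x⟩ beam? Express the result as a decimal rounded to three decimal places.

0.154

First analyser (S_y): P(|+y⟩) = |⟨+y|ψ⟩|² = 16/52.
After stage 1 the state is |+y⟩; P(|-x⟩) = |⟨-x|+y⟩|² = 1/2.
Joint probability = 16/52 × 1/2 = 0.154.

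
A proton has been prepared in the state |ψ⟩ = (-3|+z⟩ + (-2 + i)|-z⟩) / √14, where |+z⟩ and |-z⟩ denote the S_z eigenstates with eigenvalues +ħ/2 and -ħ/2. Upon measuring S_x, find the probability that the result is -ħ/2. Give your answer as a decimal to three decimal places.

0.071

|-x⟩ = (|+z⟩ - |-z⟩)/√2, so ⟨-x|ψ⟩ = (-1 - i) / (√2·√14).
P = |-1 - i|² / 28 = 2/28.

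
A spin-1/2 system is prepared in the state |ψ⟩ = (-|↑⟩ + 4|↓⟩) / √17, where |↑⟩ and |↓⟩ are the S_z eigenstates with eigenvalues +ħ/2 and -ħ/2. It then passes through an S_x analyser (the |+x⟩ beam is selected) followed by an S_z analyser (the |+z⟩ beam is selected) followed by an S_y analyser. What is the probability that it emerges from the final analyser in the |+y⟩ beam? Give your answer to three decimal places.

0.066

First analyser (S_x): P(|+x⟩) = |⟨+x|ψ⟩|² = 9/34.
After stage 1 the state is |+x⟩; P(|+z⟩) = |⟨+z|+x⟩|² = 1/2.
After stage 2 the state is |+z⟩; P(|+y⟩) = |⟨+y|+z⟩|² = 1/2.
Joint probability = 9/34 × 1/2 × 1/2 = 0.066.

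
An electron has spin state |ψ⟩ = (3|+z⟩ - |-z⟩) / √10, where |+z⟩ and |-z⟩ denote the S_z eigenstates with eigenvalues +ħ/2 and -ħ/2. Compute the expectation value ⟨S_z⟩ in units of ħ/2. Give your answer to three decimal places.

⟨σ_z⟩ = |a|² - |b|² divided by |a|²+|b|², with a, b the |+z⟩, |-z⟩ amplitudes.
= (9 - 1)/10 = 8/10.
⟨S_z⟩ = (ħ/2)·⟨σ_z⟩.

0.800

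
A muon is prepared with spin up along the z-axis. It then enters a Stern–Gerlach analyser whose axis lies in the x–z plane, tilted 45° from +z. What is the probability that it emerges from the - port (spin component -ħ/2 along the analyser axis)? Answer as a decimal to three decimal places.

For spin-½, the probability of finding spin-up along an axis at angle θ to the initial spin direction is cos²(θ/2); spin-down is sin²(θ/2).
θ = 45°, so P = sin²(22.5°) ≈ 0.146.

0.146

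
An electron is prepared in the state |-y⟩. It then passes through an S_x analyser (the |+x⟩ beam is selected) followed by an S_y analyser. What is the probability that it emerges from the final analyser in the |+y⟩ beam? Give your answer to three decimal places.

0.250

First analyser (S_x): from |-y⟩, P(|+x⟩) = 1/2.
After stage 1 the state is |+x⟩; P(|+y⟩) = |⟨+y|+x⟩|² = 1/2.
Joint probability = 1/2 × 1/2 = 0.250.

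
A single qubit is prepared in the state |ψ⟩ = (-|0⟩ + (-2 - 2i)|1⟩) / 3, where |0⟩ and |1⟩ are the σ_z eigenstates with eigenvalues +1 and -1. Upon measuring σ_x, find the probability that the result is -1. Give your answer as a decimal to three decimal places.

|-x⟩ = (|0⟩ - |1⟩)/√2, so ⟨-x|ψ⟩ = (1 + 2i) / (√2·3).
P = |1 + 2i|² / 18 = 5/18.

0.278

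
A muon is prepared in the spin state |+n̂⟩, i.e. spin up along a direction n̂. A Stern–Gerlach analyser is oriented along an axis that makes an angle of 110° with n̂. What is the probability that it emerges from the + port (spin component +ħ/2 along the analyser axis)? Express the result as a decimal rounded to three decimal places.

0.329

For spin-½, the probability of finding spin-up along an axis at angle θ to the initial spin direction is cos²(θ/2); spin-down is sin²(θ/2).
θ = 110°, so P = cos²(55°) ≈ 0.329.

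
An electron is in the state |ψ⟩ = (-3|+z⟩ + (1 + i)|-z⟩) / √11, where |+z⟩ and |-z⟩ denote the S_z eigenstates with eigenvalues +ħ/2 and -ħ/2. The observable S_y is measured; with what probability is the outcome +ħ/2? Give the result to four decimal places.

0.2273

|+y⟩ = (|+z⟩ + i|-z⟩)/√2, so ⟨+y|ψ⟩ = (-2 - i) / (√2·√11).
P = |-2 - i|² / 22 = 5/22.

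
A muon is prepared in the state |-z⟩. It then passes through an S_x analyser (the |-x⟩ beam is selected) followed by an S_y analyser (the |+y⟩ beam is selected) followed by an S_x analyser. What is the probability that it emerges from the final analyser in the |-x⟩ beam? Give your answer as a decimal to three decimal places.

First analyser (S_x): from |-z⟩, P(|-x⟩) = 1/2.
After stage 1 the state is |-x⟩; P(|+y⟩) = |⟨+y|-x⟩|² = 1/2.
After stage 2 the state is |+y⟩; P(|-x⟩) = |⟨-x|+y⟩|² = 1/2.
Joint probability = 1/2 × 1/2 × 1/2 = 0.125.

0.125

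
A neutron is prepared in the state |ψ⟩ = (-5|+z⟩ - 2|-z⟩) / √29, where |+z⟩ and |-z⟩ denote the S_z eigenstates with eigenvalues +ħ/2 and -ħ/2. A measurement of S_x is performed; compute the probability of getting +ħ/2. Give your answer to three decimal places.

0.845

|+x⟩ = (|+z⟩ + |-z⟩)/√2, so ⟨+x|ψ⟩ = (-7) / (√2·√29).
P = |-7|² / 58 = 49/58.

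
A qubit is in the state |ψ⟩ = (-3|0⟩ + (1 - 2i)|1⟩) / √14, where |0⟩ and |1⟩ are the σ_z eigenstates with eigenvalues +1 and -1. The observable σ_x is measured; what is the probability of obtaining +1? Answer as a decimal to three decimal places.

|+x⟩ = (|0⟩ + |1⟩)/√2, so ⟨+x|ψ⟩ = (-2 - 2i) / (√2·√14).
P = |-2 - 2i|² / 28 = 8/28.

0.286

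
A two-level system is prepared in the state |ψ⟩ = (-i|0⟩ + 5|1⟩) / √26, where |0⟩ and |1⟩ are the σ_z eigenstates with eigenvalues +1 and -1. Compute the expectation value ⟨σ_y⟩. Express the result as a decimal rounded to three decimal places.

0.385

⟨σ_y⟩ = 2 Im(a* b)/(|a|²+|b|²) with a = -i, b = 5.
a* b = 5i, so ⟨σ_y⟩ = 10/26.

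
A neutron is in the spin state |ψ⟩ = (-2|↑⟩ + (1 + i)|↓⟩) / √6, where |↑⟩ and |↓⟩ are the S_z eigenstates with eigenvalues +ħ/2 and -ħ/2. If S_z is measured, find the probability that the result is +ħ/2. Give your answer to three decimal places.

0.667

The +ħ/2 outcome corresponds to |↑⟩. Its amplitude in |ψ⟩ is -2/√6.
P = |-2|² / 6 = 4/6.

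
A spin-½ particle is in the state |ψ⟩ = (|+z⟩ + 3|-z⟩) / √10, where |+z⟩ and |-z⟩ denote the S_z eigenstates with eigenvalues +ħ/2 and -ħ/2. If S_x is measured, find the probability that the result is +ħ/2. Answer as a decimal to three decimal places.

|+x⟩ = (|+z⟩ + |-z⟩)/√2, so ⟨+x|ψ⟩ = (4) / (√2·√10).
P = |4|² / 20 = 16/20.

0.800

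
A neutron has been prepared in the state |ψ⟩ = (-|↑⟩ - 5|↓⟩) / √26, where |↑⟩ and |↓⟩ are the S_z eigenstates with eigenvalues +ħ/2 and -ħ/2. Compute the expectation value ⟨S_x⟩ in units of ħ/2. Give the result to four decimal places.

0.3846

⟨σ_x⟩ = 2 Re(a* b)/(|a|²+|b|²) with a = -1, b = -5.
a* b = 5, so ⟨σ_x⟩ = 10/26.
⟨S_x⟩ = (ħ/2)·⟨σ_x⟩.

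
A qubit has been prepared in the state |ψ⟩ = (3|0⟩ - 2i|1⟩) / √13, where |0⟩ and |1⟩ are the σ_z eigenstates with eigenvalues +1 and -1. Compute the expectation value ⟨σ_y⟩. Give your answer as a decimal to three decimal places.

⟨σ_y⟩ = 2 Im(a* b)/(|a|²+|b|²) with a = 3, b = -2i.
a* b = -6i, so ⟨σ_y⟩ = -12/13.

-0.923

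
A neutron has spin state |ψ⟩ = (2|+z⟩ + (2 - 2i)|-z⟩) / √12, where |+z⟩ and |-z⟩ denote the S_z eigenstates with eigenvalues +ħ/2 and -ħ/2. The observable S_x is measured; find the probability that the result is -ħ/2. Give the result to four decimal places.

0.1667

|-x⟩ = (|+z⟩ - |-z⟩)/√2, so ⟨-x|ψ⟩ = (2i) / (√2·√12).
P = |2i|² / 24 = 4/24.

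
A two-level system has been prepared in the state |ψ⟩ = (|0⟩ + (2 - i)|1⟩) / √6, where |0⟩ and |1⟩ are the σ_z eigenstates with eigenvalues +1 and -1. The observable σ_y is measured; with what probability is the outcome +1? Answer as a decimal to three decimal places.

0.333

|+y⟩ = (|0⟩ + i|1⟩)/√2, so ⟨+y|ψ⟩ = (-2i) / (√2·√6).
P = |-2i|² / 12 = 4/12.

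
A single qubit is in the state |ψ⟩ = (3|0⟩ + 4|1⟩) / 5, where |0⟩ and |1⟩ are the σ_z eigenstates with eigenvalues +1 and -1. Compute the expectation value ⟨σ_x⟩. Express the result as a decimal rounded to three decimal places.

⟨σ_x⟩ = 2 Re(a* b)/(|a|²+|b|²) with a = 3, b = 4.
a* b = 12, so ⟨σ_x⟩ = 24/25.

0.960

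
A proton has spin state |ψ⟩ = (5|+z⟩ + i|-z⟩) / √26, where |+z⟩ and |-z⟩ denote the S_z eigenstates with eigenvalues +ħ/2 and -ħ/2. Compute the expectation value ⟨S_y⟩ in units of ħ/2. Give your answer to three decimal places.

⟨σ_y⟩ = 2 Im(a* b)/(|a|²+|b|²) with a = 5, b = i.
a* b = 5i, so ⟨σ_y⟩ = 10/26.
⟨S_y⟩ = (ħ/2)·⟨σ_y⟩.

0.385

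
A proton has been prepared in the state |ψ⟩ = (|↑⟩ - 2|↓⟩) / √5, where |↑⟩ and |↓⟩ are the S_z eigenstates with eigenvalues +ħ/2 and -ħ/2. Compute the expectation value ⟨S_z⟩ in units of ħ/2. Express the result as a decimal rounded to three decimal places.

⟨σ_z⟩ = |a|² - |b|² divided by |a|²+|b|², with a, b the |↑⟩, |↓⟩ amplitudes.
= (1 - 4)/5 = -3/5.
⟨S_z⟩ = (ħ/2)·⟨σ_z⟩.

-0.600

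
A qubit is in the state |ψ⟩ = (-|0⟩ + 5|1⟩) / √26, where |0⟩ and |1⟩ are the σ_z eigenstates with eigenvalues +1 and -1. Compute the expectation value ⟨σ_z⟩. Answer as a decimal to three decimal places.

⟨σ_z⟩ = |a|² - |b|² divided by |a|²+|b|², with a, b the |0⟩, |1⟩ amplitudes.
= (1 - 25)/26 = -24/26.

-0.923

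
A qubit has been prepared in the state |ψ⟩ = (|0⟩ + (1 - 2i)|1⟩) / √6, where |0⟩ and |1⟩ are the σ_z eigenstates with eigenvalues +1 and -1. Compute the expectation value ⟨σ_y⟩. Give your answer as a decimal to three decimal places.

-0.667

⟨σ_y⟩ = 2 Im(a* b)/(|a|²+|b|²) with a = 1, b = (1 - 2i).
a* b = (1 - 2i), so ⟨σ_y⟩ = -4/6.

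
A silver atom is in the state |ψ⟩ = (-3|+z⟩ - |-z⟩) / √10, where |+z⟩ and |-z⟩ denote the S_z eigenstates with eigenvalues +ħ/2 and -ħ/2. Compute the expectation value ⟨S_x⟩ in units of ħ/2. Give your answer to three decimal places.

0.600

⟨σ_x⟩ = 2 Re(a* b)/(|a|²+|b|²) with a = -3, b = -1.
a* b = 3, so ⟨σ_x⟩ = 6/10.
⟨S_x⟩ = (ħ/2)·⟨σ_x⟩.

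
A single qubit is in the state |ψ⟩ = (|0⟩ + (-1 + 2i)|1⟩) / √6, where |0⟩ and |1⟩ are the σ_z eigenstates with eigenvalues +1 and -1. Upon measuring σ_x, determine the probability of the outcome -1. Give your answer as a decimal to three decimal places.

0.667

|-x⟩ = (|0⟩ - |1⟩)/√2, so ⟨-x|ψ⟩ = (2 - 2i) / (√2·√6).
P = |2 - 2i|² / 12 = 8/12.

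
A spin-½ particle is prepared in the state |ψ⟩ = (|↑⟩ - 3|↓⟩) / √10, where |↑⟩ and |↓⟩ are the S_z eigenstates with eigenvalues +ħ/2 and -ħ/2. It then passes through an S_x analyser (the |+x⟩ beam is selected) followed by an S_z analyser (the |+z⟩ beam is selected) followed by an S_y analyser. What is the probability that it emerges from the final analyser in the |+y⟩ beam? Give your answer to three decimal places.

0.050

First analyser (S_x): P(|+x⟩) = |⟨+x|ψ⟩|² = 4/20.
After stage 1 the state is |+x⟩; P(|+z⟩) = |⟨+z|+x⟩|² = 1/2.
After stage 2 the state is |+z⟩; P(|+y⟩) = |⟨+y|+z⟩|² = 1/2.
Joint probability = 4/20 × 1/2 × 1/2 = 0.050.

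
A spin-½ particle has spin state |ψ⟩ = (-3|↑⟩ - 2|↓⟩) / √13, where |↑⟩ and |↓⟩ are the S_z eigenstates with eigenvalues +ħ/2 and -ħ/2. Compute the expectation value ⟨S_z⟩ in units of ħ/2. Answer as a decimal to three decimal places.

⟨σ_z⟩ = |a|² - |b|² divided by |a|²+|b|², with a, b the |↑⟩, |↓⟩ amplitudes.
= (9 - 4)/13 = 5/13.
⟨S_z⟩ = (ħ/2)·⟨σ_z⟩.

0.385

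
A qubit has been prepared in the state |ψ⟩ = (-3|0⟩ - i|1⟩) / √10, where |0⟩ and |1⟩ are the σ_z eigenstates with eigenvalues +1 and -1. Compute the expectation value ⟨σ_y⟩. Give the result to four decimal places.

0.6000

⟨σ_y⟩ = 2 Im(a* b)/(|a|²+|b|²) with a = -3, b = -i.
a* b = 3i, so ⟨σ_y⟩ = 6/10.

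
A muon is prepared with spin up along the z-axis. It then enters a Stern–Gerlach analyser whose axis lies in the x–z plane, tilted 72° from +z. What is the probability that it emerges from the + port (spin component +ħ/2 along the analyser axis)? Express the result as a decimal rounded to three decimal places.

For spin-½, the probability of finding spin-up along an axis at angle θ to the initial spin direction is cos²(θ/2); spin-down is sin²(θ/2).
θ = 72°, so P = cos²(36°) ≈ 0.655.

0.655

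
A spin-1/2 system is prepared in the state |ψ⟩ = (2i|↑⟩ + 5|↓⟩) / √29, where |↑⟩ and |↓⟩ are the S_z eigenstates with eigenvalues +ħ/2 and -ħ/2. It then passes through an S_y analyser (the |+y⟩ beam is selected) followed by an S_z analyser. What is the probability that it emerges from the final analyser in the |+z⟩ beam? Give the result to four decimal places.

0.0776

First analyser (S_y): P(|+y⟩) = |⟨+y|ψ⟩|² = 9/58.
After stage 1 the state is |+y⟩; P(|+z⟩) = |⟨+z|+y⟩|² = 1/2.
Joint probability = 9/58 × 1/2 = 0.0776.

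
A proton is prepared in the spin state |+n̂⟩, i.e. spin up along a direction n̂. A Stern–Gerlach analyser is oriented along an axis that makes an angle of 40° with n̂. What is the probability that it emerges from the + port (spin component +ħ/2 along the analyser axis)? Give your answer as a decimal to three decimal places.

For spin-½, the probability of finding spin-up along an axis at angle θ to the initial spin direction is cos²(θ/2); spin-down is sin²(θ/2).
θ = 40°, so P = cos²(20°) ≈ 0.883.

0.883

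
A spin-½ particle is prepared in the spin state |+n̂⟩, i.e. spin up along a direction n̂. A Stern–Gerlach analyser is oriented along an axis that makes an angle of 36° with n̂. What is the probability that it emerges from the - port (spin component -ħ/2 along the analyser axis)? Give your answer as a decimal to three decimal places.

0.095

For spin-½, the probability of finding spin-up along an axis at angle θ to the initial spin direction is cos²(θ/2); spin-down is sin²(θ/2).
θ = 36°, so P = sin²(18°) ≈ 0.095.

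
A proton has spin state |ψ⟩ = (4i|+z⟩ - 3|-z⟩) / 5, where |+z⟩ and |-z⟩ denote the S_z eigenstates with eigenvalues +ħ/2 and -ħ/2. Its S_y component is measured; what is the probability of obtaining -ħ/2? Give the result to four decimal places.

|-y⟩ = (|+z⟩ - i|-z⟩)/√2, so ⟨-y|ψ⟩ = (i) / (√2·5).
P = |i|² / 50 = 1/50.

0.0200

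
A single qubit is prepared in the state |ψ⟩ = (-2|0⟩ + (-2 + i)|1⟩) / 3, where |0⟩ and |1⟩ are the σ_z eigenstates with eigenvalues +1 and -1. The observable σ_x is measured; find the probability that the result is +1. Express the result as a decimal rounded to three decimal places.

|+x⟩ = (|0⟩ + |1⟩)/√2, so ⟨+x|ψ⟩ = (-4 + i) / (√2·3).
P = |-4 + i|² / 18 = 17/18.

0.944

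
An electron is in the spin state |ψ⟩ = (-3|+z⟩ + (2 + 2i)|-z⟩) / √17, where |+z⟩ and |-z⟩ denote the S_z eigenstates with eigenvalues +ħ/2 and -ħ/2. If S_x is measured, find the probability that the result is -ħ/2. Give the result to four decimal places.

0.8529

|-x⟩ = (|+z⟩ - |-z⟩)/√2, so ⟨-x|ψ⟩ = (-5 - 2i) / (√2·√17).
P = |-5 - 2i|² / 34 = 29/34.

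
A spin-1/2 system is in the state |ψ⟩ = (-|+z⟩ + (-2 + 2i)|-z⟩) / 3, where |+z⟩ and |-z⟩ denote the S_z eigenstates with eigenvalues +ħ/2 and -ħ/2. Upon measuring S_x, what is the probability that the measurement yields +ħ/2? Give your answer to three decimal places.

|+x⟩ = (|+z⟩ + |-z⟩)/√2, so ⟨+x|ψ⟩ = (-3 + 2i) / (√2·3).
P = |-3 + 2i|² / 18 = 13/18.

0.722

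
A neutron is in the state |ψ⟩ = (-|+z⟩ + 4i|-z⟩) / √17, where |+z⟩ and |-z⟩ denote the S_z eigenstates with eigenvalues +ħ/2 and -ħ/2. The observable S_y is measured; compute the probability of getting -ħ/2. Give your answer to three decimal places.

0.735

|-y⟩ = (|+z⟩ - i|-z⟩)/√2, so ⟨-y|ψ⟩ = (-5) / (√2·√17).
P = |-5|² / 34 = 25/34.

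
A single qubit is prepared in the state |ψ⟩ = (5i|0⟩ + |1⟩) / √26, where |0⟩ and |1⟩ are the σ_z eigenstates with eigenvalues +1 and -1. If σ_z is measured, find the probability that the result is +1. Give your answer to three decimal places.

0.962

The +1 outcome corresponds to |0⟩. Its amplitude in |ψ⟩ is 5i/√26.
P = |5i|² / 26 = 25/26.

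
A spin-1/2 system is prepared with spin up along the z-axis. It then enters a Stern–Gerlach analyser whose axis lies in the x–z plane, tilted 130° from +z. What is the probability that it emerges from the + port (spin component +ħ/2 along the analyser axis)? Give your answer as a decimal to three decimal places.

0.179

For spin-½, the probability of finding spin-up along an axis at angle θ to the initial spin direction is cos²(θ/2); spin-down is sin²(θ/2).
θ = 130°, so P = cos²(65°) ≈ 0.179.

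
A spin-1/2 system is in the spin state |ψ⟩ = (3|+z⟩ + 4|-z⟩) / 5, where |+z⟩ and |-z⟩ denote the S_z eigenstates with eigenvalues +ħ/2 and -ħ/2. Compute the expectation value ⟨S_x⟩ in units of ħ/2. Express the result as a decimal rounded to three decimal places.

⟨σ_x⟩ = 2 Re(a* b)/(|a|²+|b|²) with a = 3, b = 4.
a* b = 12, so ⟨σ_x⟩ = 24/25.
⟨S_x⟩ = (ħ/2)·⟨σ_x⟩.

0.960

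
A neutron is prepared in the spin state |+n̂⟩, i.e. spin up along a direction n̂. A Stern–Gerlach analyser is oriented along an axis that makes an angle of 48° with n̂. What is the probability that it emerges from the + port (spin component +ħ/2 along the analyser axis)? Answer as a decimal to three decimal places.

0.835

For spin-½, the probability of finding spin-up along an axis at angle θ to the initial spin direction is cos²(θ/2); spin-down is sin²(θ/2).
θ = 48°, so P = cos²(24°) ≈ 0.835.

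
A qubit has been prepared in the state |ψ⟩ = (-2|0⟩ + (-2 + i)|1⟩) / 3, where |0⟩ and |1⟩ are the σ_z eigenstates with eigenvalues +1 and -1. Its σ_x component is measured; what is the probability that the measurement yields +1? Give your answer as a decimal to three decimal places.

|+x⟩ = (|0⟩ + |1⟩)/√2, so ⟨+x|ψ⟩ = (-4 + i) / (√2·3).
P = |-4 + i|² / 18 = 17/18.

0.944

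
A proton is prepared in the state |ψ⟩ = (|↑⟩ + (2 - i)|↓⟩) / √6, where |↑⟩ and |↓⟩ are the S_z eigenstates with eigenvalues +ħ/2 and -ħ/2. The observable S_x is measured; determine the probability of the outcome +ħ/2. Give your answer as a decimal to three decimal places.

|+x⟩ = (|↑⟩ + |↓⟩)/√2, so ⟨+x|ψ⟩ = (3 - i) / (√2·√6).
P = |3 - i|² / 12 = 10/12.

0.833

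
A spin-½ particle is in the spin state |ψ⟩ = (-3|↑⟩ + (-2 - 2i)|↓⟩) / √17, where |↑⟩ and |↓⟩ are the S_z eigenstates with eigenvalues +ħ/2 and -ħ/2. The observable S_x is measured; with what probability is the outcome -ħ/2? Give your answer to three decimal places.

|-x⟩ = (|↑⟩ - |↓⟩)/√2, so ⟨-x|ψ⟩ = (-1 + 2i) / (√2·√17).
P = |-1 + 2i|² / 34 = 5/34.

0.147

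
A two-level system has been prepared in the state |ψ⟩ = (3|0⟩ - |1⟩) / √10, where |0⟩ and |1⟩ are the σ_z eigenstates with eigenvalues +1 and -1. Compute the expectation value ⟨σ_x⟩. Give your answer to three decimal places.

-0.600

⟨σ_x⟩ = 2 Re(a* b)/(|a|²+|b|²) with a = 3, b = -1.
a* b = -3, so ⟨σ_x⟩ = -6/10.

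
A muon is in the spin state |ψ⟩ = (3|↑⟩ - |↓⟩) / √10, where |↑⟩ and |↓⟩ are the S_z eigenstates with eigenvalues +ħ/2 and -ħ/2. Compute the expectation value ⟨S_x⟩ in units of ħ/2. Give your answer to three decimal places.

-0.600

⟨σ_x⟩ = 2 Re(a* b)/(|a|²+|b|²) with a = 3, b = -1.
a* b = -3, so ⟨σ_x⟩ = -6/10.
⟨S_x⟩ = (ħ/2)·⟨σ_x⟩.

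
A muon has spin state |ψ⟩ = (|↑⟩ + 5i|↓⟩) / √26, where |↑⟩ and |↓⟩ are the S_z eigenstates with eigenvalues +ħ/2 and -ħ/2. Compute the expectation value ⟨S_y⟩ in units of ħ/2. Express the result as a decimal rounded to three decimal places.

0.385

⟨σ_y⟩ = 2 Im(a* b)/(|a|²+|b|²) with a = 1, b = 5i.
a* b = 5i, so ⟨σ_y⟩ = 10/26.
⟨S_y⟩ = (ħ/2)·⟨σ_y⟩.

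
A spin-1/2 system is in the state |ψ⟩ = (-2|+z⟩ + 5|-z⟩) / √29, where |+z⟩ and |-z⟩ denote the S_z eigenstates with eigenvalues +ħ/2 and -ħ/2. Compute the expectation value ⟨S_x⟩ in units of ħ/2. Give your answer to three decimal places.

-0.690

⟨σ_x⟩ = 2 Re(a* b)/(|a|²+|b|²) with a = -2, b = 5.
a* b = -10, so ⟨σ_x⟩ = -20/29.
⟨S_x⟩ = (ħ/2)·⟨σ_x⟩.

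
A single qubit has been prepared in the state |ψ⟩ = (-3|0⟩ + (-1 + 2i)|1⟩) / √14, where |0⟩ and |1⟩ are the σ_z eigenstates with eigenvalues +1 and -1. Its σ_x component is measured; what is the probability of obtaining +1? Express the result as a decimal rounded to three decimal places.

0.714

|+x⟩ = (|0⟩ + |1⟩)/√2, so ⟨+x|ψ⟩ = (-4 + 2i) / (√2·√14).
P = |-4 + 2i|² / 28 = 20/28.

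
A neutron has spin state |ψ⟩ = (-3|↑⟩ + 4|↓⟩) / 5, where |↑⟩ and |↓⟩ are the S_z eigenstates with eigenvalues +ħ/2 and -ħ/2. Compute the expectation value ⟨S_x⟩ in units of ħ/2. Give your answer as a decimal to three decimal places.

-0.960

⟨σ_x⟩ = 2 Re(a* b)/(|a|²+|b|²) with a = -3, b = 4.
a* b = -12, so ⟨σ_x⟩ = -24/25.
⟨S_x⟩ = (ħ/2)·⟨σ_x⟩.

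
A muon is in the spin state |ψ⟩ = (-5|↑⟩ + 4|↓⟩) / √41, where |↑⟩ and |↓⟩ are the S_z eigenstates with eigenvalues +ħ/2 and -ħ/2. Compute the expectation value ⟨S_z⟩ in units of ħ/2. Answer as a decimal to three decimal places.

⟨σ_z⟩ = |a|² - |b|² divided by |a|²+|b|², with a, b the |↑⟩, |↓⟩ amplitudes.
= (25 - 16)/41 = 9/41.
⟨S_z⟩ = (ħ/2)·⟨σ_z⟩.

0.220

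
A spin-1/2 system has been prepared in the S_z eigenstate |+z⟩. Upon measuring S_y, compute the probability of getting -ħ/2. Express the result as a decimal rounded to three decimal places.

0.500

In the S_z basis, |+z⟩ = |+z⟩ and |-y⟩ = (|+z⟩ - i|-z⟩)/√2.
|⟨-y|+z⟩|² = 1/2.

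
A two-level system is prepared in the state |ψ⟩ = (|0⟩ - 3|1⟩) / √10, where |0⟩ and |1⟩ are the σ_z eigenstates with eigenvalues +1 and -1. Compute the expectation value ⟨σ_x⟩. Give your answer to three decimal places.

⟨σ_x⟩ = 2 Re(a* b)/(|a|²+|b|²) with a = 1, b = -3.
a* b = -3, so ⟨σ_x⟩ = -6/10.

-0.600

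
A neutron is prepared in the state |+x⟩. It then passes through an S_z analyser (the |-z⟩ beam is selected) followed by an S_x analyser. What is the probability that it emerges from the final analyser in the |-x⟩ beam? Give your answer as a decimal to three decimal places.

First analyser (S_z): from |+x⟩, P(|-z⟩) = 1/2.
After stage 1 the state is |-z⟩; P(|-x⟩) = |⟨-x|-z⟩|² = 1/2.
Joint probability = 1/2 × 1/2 = 0.250.

0.250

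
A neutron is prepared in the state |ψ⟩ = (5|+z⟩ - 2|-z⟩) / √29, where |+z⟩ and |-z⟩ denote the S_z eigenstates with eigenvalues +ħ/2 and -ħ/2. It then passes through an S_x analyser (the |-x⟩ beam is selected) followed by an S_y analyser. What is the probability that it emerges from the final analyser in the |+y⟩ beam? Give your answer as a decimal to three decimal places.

First analyser (S_x): P(|-x⟩) = |⟨-x|ψ⟩|² = 49/58.
After stage 1 the state is |-x⟩; P(|+y⟩) = |⟨+y|-x⟩|² = 1/2.
Joint probability = 49/58 × 1/2 = 0.422.

0.422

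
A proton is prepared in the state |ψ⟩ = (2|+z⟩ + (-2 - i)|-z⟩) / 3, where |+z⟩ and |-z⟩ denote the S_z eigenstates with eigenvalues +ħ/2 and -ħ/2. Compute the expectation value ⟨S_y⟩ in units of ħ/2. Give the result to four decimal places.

⟨σ_y⟩ = 2 Im(a* b)/(|a|²+|b|²) with a = 2, b = (-2 - i).
a* b = (-4 - 2i), so ⟨σ_y⟩ = -4/9.
⟨S_y⟩ = (ħ/2)·⟨σ_y⟩.

-0.4444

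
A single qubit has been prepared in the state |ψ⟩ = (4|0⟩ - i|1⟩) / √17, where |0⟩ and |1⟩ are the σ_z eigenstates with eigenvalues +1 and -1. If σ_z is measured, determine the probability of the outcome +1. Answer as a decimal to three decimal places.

0.941

The +1 outcome corresponds to |0⟩. Its amplitude in |ψ⟩ is 4/√17.
P = |4|² / 17 = 16/17.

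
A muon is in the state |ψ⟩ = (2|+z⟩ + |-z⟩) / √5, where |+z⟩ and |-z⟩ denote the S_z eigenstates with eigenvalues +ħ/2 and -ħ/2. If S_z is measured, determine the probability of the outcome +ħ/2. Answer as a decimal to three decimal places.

0.800

The +ħ/2 outcome corresponds to |+z⟩. Its amplitude in |ψ⟩ is 2/√5.
P = |2|² / 5 = 4/5.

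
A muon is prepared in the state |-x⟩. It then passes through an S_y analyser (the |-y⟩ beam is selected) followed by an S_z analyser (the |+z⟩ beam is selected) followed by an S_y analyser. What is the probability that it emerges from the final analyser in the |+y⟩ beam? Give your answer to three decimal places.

0.125

First analyser (S_y): from |-x⟩, P(|-y⟩) = 1/2.
After stage 1 the state is |-y⟩; P(|+z⟩) = |⟨+z|-y⟩|² = 1/2.
After stage 2 the state is |+z⟩; P(|+y⟩) = |⟨+y|+z⟩|² = 1/2.
Joint probability = 1/2 × 1/2 × 1/2 = 0.125.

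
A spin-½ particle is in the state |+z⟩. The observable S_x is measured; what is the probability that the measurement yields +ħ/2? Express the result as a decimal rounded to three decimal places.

In the S_z basis, |+z⟩ = |↑⟩ and |+x⟩ = (|↑⟩ + |↓⟩)/√2.
|⟨+x|+z⟩|² = 1/2.

0.500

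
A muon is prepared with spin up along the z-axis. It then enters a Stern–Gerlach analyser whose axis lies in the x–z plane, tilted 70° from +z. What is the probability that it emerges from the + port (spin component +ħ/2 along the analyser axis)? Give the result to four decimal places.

0.6710

For spin-½, the probability of finding spin-up along an axis at angle θ to the initial spin direction is cos²(θ/2); spin-down is sin²(θ/2).
θ = 70°, so P = cos²(35°) ≈ 0.6710.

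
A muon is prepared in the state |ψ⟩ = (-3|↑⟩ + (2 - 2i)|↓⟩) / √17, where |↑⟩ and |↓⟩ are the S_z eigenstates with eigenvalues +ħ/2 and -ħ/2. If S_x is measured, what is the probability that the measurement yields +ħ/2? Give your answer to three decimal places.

0.147

|+x⟩ = (|↑⟩ + |↓⟩)/√2, so ⟨+x|ψ⟩ = (-1 - 2i) / (√2·√17).
P = |-1 - 2i|² / 34 = 5/34.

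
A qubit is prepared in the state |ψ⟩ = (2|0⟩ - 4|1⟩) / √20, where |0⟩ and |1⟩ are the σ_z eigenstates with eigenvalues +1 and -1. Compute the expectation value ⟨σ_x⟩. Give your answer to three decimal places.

⟨σ_x⟩ = 2 Re(a* b)/(|a|²+|b|²) with a = 2, b = -4.
a* b = -8, so ⟨σ_x⟩ = -16/20.

-0.800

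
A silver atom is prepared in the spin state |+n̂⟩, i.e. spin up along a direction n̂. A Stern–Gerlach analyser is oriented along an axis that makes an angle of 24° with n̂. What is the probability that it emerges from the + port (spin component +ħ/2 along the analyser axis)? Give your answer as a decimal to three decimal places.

0.957

For spin-½, the probability of finding spin-up along an axis at angle θ to the initial spin direction is cos²(θ/2); spin-down is sin²(θ/2).
θ = 24°, so P = cos²(12°) ≈ 0.957.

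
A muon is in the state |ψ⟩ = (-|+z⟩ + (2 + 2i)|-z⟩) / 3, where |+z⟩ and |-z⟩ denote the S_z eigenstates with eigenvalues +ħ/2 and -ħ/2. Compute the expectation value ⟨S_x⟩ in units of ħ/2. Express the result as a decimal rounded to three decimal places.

-0.444

⟨σ_x⟩ = 2 Re(a* b)/(|a|²+|b|²) with a = -1, b = (2 + 2i).
a* b = (-2 - 2i), so ⟨σ_x⟩ = -4/9.
⟨S_x⟩ = (ħ/2)·⟨σ_x⟩.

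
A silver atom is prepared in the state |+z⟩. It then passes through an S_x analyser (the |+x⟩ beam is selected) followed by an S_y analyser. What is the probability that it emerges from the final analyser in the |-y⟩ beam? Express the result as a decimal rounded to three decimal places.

First analyser (S_x): from |+z⟩, P(|+x⟩) = 1/2.
After stage 1 the state is |+x⟩; P(|-y⟩) = |⟨-y|+x⟩|² = 1/2.
Joint probability = 1/2 × 1/2 = 0.250.

0.250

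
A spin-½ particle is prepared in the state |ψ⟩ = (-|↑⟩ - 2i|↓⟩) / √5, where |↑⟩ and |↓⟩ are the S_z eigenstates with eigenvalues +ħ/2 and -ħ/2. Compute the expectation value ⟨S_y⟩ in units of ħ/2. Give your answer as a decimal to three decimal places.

⟨σ_y⟩ = 2 Im(a* b)/(|a|²+|b|²) with a = -1, b = -2i.
a* b = 2i, so ⟨σ_y⟩ = 4/5.
⟨S_y⟩ = (ħ/2)·⟨σ_y⟩.

0.800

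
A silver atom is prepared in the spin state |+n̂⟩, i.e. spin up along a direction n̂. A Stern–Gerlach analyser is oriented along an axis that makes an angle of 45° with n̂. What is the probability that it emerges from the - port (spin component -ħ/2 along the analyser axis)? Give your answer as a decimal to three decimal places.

For spin-½, the probability of finding spin-up along an axis at angle θ to the initial spin direction is cos²(θ/2); spin-down is sin²(θ/2).
θ = 45°, so P = sin²(22.5°) ≈ 0.146.

0.146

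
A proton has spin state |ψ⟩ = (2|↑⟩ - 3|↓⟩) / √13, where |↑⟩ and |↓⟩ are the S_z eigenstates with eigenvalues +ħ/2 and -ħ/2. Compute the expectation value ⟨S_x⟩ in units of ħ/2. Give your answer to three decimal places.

⟨σ_x⟩ = 2 Re(a* b)/(|a|²+|b|²) with a = 2, b = -3.
a* b = -6, so ⟨σ_x⟩ = -12/13.
⟨S_x⟩ = (ħ/2)·⟨σ_x⟩.

-0.923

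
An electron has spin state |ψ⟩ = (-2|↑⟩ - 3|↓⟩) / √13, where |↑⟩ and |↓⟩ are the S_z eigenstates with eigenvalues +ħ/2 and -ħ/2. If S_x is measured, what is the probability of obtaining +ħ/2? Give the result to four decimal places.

0.9615

|+x⟩ = (|↑⟩ + |↓⟩)/√2, so ⟨+x|ψ⟩ = (-5) / (√2·√13).
P = |-5|² / 26 = 25/26.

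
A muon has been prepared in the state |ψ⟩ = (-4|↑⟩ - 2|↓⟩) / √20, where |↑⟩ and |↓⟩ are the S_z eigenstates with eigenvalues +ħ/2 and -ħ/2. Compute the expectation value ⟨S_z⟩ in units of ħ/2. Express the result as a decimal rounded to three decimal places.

0.600

⟨σ_z⟩ = |a|² - |b|² divided by |a|²+|b|², with a, b the |↑⟩, |↓⟩ amplitudes.
= (16 - 4)/20 = 12/20.
⟨S_z⟩ = (ħ/2)·⟨σ_z⟩.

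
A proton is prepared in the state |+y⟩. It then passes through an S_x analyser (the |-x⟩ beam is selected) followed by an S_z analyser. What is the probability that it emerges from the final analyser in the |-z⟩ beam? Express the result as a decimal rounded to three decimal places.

First analyser (S_x): from |+y⟩, P(|-x⟩) = 1/2.
After stage 1 the state is |-x⟩; P(|-z⟩) = |⟨-z|-x⟩|² = 1/2.
Joint probability = 1/2 × 1/2 = 0.250.

0.250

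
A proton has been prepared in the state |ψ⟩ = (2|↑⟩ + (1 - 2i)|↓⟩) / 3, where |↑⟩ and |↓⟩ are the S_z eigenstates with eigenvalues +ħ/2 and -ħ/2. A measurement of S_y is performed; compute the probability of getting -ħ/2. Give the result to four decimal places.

|-y⟩ = (|↑⟩ - i|↓⟩)/√2, so ⟨-y|ψ⟩ = (4 + i) / (√2·3).
P = |4 + i|² / 18 = 17/18.

0.9444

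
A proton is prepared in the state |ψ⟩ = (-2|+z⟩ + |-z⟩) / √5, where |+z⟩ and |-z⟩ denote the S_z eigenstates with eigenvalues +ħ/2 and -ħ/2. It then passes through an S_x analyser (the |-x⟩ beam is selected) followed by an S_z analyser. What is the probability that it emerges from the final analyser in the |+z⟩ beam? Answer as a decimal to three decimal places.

First analyser (S_x): P(|-x⟩) = |⟨-x|ψ⟩|² = 9/10.
After stage 1 the state is |-x⟩; P(|+z⟩) = |⟨+z|-x⟩|² = 1/2.
Joint probability = 9/10 × 1/2 = 0.450.

0.450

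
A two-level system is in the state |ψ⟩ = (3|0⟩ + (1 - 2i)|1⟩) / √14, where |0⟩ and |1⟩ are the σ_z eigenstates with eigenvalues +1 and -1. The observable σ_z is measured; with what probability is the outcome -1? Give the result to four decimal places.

0.3571

The -1 outcome corresponds to |1⟩. Its amplitude in |ψ⟩ is (1 - 2i)/√14.
P = |1 - 2i|² / 14 = 5/14.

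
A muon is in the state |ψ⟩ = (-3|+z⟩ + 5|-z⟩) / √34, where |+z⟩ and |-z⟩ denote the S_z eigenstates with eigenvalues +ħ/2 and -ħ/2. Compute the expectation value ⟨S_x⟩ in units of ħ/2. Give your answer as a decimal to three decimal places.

-0.882

⟨σ_x⟩ = 2 Re(a* b)/(|a|²+|b|²) with a = -3, b = 5.
a* b = -15, so ⟨σ_x⟩ = -30/34.
⟨S_x⟩ = (ħ/2)·⟨σ_x⟩.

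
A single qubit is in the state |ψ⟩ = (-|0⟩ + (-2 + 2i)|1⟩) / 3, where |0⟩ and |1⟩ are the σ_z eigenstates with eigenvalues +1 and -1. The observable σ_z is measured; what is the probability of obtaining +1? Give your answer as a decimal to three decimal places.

The +1 outcome corresponds to |0⟩. Its amplitude in |ψ⟩ is -1/3.
P = |-1|² / 9 = 1/9.

0.111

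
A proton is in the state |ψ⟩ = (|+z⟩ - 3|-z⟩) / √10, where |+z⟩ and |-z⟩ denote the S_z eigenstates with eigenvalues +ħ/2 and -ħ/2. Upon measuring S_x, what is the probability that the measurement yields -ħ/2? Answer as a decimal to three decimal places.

|-x⟩ = (|+z⟩ - |-z⟩)/√2, so ⟨-x|ψ⟩ = (4) / (√2·√10).
P = |4|² / 20 = 16/20.

0.800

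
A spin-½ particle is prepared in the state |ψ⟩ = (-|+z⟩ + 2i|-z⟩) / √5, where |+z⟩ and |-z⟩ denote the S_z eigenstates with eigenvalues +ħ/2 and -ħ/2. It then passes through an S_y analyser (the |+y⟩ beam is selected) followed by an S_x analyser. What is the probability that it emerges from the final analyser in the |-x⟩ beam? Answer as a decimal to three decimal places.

First analyser (S_y): P(|+y⟩) = |⟨+y|ψ⟩|² = 1/10.
After stage 1 the state is |+y⟩; P(|-x⟩) = |⟨-x|+y⟩|² = 1/2.
Joint probability = 1/10 × 1/2 = 0.050.

0.050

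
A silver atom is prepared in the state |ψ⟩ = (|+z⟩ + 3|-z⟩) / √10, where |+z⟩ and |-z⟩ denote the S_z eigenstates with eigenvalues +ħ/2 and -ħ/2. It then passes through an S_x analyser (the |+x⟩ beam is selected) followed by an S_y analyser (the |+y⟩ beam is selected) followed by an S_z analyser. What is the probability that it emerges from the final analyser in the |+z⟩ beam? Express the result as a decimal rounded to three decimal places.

First analyser (S_x): P(|+x⟩) = |⟨+x|ψ⟩|² = 16/20.
After stage 1 the state is |+x⟩; P(|+y⟩) = |⟨+y|+x⟩|² = 1/2.
After stage 2 the state is |+y⟩; P(|+z⟩) = |⟨+z|+y⟩|² = 1/2.
Joint probability = 16/20 × 1/2 × 1/2 = 0.200.

0.200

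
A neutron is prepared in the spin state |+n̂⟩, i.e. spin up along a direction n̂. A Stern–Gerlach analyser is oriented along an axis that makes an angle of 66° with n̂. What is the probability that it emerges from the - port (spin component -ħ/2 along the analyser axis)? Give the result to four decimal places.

0.2966

For spin-½, the probability of finding spin-up along an axis at angle θ to the initial spin direction is cos²(θ/2); spin-down is sin²(θ/2).
θ = 66°, so P = sin²(33°) ≈ 0.2966.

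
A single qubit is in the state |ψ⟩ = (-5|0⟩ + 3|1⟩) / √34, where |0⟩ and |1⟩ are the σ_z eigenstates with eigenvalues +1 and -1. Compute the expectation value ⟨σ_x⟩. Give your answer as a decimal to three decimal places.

-0.882

⟨σ_x⟩ = 2 Re(a* b)/(|a|²+|b|²) with a = -5, b = 3.
a* b = -15, so ⟨σ_x⟩ = -30/34.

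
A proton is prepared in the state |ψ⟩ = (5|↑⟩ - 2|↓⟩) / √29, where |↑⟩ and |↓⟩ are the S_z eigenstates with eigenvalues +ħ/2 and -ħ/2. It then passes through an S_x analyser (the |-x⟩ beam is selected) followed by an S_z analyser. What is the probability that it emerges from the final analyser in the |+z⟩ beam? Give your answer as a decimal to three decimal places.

0.422

First analyser (S_x): P(|-x⟩) = |⟨-x|ψ⟩|² = 49/58.
After stage 1 the state is |-x⟩; P(|+z⟩) = |⟨+z|-x⟩|² = 1/2.
Joint probability = 49/58 × 1/2 = 0.422.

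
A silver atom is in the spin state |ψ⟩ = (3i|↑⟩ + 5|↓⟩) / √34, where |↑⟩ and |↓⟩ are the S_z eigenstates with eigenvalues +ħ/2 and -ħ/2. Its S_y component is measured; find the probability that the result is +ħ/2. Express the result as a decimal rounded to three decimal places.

|+y⟩ = (|↑⟩ + i|↓⟩)/√2, so ⟨+y|ψ⟩ = (-2i) / (√2·√34).
P = |-2i|² / 68 = 4/68.

0.059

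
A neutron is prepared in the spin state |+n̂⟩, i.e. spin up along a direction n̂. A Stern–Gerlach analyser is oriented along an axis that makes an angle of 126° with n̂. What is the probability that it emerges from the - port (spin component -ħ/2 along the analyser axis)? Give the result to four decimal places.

For spin-½, the probability of finding spin-up along an axis at angle θ to the initial spin direction is cos²(θ/2); spin-down is sin²(θ/2).
θ = 126°, so P = sin²(63°) ≈ 0.7939.

0.7939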